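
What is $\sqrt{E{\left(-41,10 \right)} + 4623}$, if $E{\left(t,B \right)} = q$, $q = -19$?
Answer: $2 \sqrt{1151} \approx 67.853$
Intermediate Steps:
$E{\left(t,B \right)} = -19$
$\sqrt{E{\left(-41,10 \right)} + 4623} = \sqrt{-19 + 4623} = \sqrt{4604} = 2 \sqrt{1151}$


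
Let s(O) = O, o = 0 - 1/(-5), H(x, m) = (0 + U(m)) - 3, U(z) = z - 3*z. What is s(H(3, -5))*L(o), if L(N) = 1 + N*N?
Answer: 182/25 ≈ 7.2800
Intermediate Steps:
U(z) = -2*z
H(x, m) = -3 - 2*m (H(x, m) = (0 - 2*m) - 3 = -2*m - 3 = -3 - 2*m)
o = ⅕ (o = 0 - 1*(-⅕) = 0 + ⅕ = ⅕ ≈ 0.20000)
L(N) = 1 + N²
s(H(3, -5))*L(o) = (-3 - 2*(-5))*(1 + (⅕)²) = (-3 + 10)*(1 + 1/25) = 7*(26/25) = 182/25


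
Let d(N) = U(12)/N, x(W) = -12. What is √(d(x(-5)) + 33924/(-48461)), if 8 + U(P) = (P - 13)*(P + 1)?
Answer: √201292159/13846 ≈ 1.0247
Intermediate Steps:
U(P) = -8 + (1 + P)*(-13 + P) (U(P) = -8 + (P - 13)*(P + 1) = -8 + (-13 + P)*(1 + P) = -8 + (1 + P)*(-13 + P))
d(N) = -21/N (d(N) = (-21 + 12² - 12*12)/N = (-21 + 144 - 144)/N = -21/N)
√(d(x(-5)) + 33924/(-48461)) = √(-21/(-12) + 33924/(-48461)) = √(-21*(-1/12) + 33924*(-1/48461)) = √(7/4 - 33924/48461) = √(203531/193844) = √201292159/13846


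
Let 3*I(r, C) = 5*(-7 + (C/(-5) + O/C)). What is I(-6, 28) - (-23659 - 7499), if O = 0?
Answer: 31137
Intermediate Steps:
I(r, C) = -35/3 - C/3 (I(r, C) = (5*(-7 + (C/(-5) + 0/C)))/3 = (5*(-7 + (C*(-1/5) + 0)))/3 = (5*(-7 + (-C/5 + 0)))/3 = (5*(-7 - C/5))/3 = (-35 - C)/3 = -35/3 - C/3)
I(-6, 28) - (-23659 - 7499) = (-35/3 - 1/3*28) - (-23659 - 7499) = (-35/3 - 28/3) - 1*(-31158) = -21 + 31158 = 31137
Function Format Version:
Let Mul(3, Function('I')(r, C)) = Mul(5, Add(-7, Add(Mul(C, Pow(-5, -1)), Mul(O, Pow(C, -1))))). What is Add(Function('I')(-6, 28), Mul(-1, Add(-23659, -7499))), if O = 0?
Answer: 31137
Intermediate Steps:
Function('I')(r, C) = Add(Rational(-35, 3), Mul(Rational(-1, 3), C)) (Function('I')(r, C) = Mul(Rational(1, 3), Mul(5, Add(-7, Add(Mul(C, Pow(-5, -1)), Mul(0, Pow(C, -1)))))) = Mul(Rational(1, 3), Mul(5, Add(-7, Add(Mul(C, Rational(-1, 5)), 0)))) = Mul(Rational(1, 3), Mul(5, Add(-7, Add(Mul(Rational(-1, 5), C), 0)))) = Mul(Rational(1, 3), Mul(5, Add(-7, Mul(Rational(-1, 5), C)))) = Mul(Rational(1, 3), Add(-35, Mul(-1, C))) = Add(Rational(-35, 3), Mul(Rational(-1, 3), C)))
Add(Function('I')(-6, 28), Mul(-1, Add(-23659, -7499))) = Add(Add(Rational(-35, 3), Mul(Rational(-1, 3), 28)), Mul(-1, Add(-23659, -7499))) = Add(Add(Rational(-35, 3), Rational(-28, 3)), Mul(-1, -31158)) = Add(-21, 31158) = 31137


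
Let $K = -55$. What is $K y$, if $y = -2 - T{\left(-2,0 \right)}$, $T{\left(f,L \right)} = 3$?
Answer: $275$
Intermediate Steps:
$y = -5$ ($y = -2 - 3 = -5$)
$K y = \left(-55\right) \left(-5\right) = 275$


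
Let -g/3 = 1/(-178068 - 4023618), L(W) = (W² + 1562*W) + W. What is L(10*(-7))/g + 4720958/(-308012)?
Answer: -22542279370248199/154006 ≈ -1.4637e+11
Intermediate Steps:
L(W) = W² + 1563*W
g = 1/1400562 (g = -3/(-178068 - 4023618) = -3/(-4201686) = -3*(-1/4201686) = 1/1400562 ≈ 7.1400e-7)
L(10*(-7))/g + 4720958/(-308012) = ((10*(-7))*(1563 + 10*(-7)))/(1/1400562) + 4720958/(-308012) = -70*(1563 - 70)*1400562 + 4720958*(-1/308012) = -70*1493*1400562 - 2360479/154006 = -104510*1400562 - 2360479/154006 = -146372734620 - 2360479/154006 = -22542279370248199/154006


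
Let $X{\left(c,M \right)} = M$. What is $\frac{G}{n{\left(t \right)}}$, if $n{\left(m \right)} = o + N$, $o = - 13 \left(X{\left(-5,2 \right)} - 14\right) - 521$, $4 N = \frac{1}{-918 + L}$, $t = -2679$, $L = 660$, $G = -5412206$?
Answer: $\frac{5585396592}{376681} \approx 14828.0$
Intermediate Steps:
$N = - \frac{1}{1032}$ ($N = \frac{1}{4 \left(-918 + 660\right)} = \frac{1}{4 \left(-258\right)} = \frac{1}{4} \left(- \frac{1}{258}\right) = - \frac{1}{1032} \approx -0.00096899$)
$o = -365$ ($o = - 13 \left(2 - 14\right) - 521 = \left(-13\right) \left(-12\right) - 521 = 156 - 521 = -365$)
$n{\left(m \right)} = - \frac{376681}{1032}$ ($n{\left(m \right)} = -365 - \frac{1}{1032} = - \frac{376681}{1032}$)
$\frac{G}{n{\left(t \right)}} = - \frac{5412206}{- \frac{376681}{1032}} = \left(-5412206\right) \left(- \frac{1032}{376681}\right) = \frac{5585396592}{376681}$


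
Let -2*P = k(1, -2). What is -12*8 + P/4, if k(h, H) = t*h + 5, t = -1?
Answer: -193/2 ≈ -96.500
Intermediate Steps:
k(h, H) = 5 - h (k(h, H) = -h + 5 = 5 - h)
P = -2 (P = -(5 - 1*1)/2 = -(5 - 1)/2 = -1/2*4 = -2)
-12*8 + P/4 = -12*8 - 2/4 = -96 - 2*1/4 = -96 - 1/2 = -193/2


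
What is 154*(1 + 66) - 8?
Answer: 10310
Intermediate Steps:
154*(1 + 66) - 8 = 154*67 - 8 = 10318 - 8 = 10310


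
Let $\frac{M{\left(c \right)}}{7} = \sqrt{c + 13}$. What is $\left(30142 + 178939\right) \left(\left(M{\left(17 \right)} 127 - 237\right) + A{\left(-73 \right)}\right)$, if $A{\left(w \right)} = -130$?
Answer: $-76732727 + 185873009 \sqrt{30} \approx 9.4134 \cdot 10^{8}$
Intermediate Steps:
$M{\left(c \right)} = 7 \sqrt{13 + c}$ ($M{\left(c \right)} = 7 \sqrt{c + 13} = 7 \sqrt{13 + c}$)
$\left(30142 + 178939\right) \left(\left(M{\left(17 \right)} 127 - 237\right) + A{\left(-73 \right)}\right) = \left(30142 + 178939\right) \left(\left(7 \sqrt{13 + 17} \cdot 127 - 237\right) - 130\right) = 209081 \left(\left(7 \sqrt{30} \cdot 127 - 237\right) - 130\right) = 209081 \left(\left(889 \sqrt{30} - 237\right) - 130\right) = 209081 \left(\left(-237 + 889 \sqrt{30}\right) - 130\right) = 209081 \left(-367 + 889 \sqrt{30}\right) = -76732727 + 185873009 \sqrt{30}$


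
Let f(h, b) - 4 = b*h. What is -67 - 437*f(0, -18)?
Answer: -1815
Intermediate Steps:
f(h, b) = 4 + b*h
-67 - 437*f(0, -18) = -67 - 437*(4 - 18*0) = -67 - 437*(4 + 0) = -67 - 437*4 = -67 - 1748 = -1815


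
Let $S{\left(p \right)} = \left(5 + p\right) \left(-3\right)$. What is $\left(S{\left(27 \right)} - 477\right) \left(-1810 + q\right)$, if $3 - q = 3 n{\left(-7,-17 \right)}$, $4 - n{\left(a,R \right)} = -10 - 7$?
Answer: $1071510$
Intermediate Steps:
$n{\left(a,R \right)} = 21$ ($n{\left(a,R \right)} = 4 - \left(-10 - 7\right) = 4 - -17 = 4 + 17 = 21$)
$S{\left(p \right)} = -15 - 3 p$
$q = -60$ ($q = 3 - 3 \cdot 21 = 3 - 63 = -60$)
$\left(S{\left(27 \right)} - 477\right) \left(-1810 + q\right) = \left(\left(-15 - 81\right) - 477\right) \left(-1810 - 60\right) = \left(\left(-15 - 81\right) - 477\right) \left(-1870\right) = \left(-96 - 477\right) \left(-1870\right) = \left(-573\right) \left(-1870\right) = 1071510$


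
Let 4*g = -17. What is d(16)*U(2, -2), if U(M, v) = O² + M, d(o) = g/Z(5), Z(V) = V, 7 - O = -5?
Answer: -1241/10 ≈ -124.10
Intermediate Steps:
O = 12 (O = 7 - 1*(-5) = 7 + 5 = 12)
g = -17/4 (g = (¼)*(-17) = -17/4 ≈ -4.2500)
d(o) = -17/20 (d(o) = -17/4/5 = -17/4*⅕ = -17/20)
U(M, v) = 144 + M (U(M, v) = 12² + M = 144 + M)
d(16)*U(2, -2) = -17*(144 + 2)/20 = -17/20*146 = -1241/10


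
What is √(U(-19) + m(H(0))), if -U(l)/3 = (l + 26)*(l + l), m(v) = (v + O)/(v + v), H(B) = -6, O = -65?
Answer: √28941/6 ≈ 28.353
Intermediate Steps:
m(v) = (-65 + v)/(2*v) (m(v) = (v - 65)/(v + v) = (-65 + v)/((2*v)) = (-65 + v)*(1/(2*v)) = (-65 + v)/(2*v))
U(l) = -6*l*(26 + l) (U(l) = -3*(l + 26)*(l + l) = -3*(26 + l)*2*l = -6*l*(26 + l))
√(U(-19) + m(H(0))) = √(-6*(-19)*(26 - 19) + (½)*(-65 - 6)/(-6)) = √(-6*(-19)*7 + (½)*(-⅙)*(-71)) = √(798 + 71/12) = √(9647/12) = √28941/6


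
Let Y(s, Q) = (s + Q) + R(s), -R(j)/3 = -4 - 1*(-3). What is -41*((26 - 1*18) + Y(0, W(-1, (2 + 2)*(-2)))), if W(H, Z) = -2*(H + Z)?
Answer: -1189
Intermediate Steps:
R(j) = 3 (R(j) = -3*(-4 - 1*(-3)) = -3*(-4 + 3) = -3*(-1) = 3)
W(H, Z) = -2*H - 2*Z
Y(s, Q) = 3 + Q + s (Y(s, Q) = (s + Q) + 3 = (Q + s) + 3 = 3 + Q + s)
-41*((26 - 1*18) + Y(0, W(-1, (2 + 2)*(-2)))) = -41*((26 - 1*18) + (3 + (-2*(-1) - 2*(2 + 2)*(-2)) + 0)) = -41*((26 - 18) + (3 + (2 - 8*(-2)) + 0)) = -41*(8 + (3 + (2 - 2*(-8)) + 0)) = -41*(8 + (3 + (2 + 16) + 0)) = -41*(8 + (3 + 18 + 0)) = -41*(8 + 21) = -41*29 = -1189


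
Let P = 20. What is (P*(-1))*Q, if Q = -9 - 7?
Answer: 320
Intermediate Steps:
Q = -16
(P*(-1))*Q = (20*(-1))*(-16) = -20*(-16) = 320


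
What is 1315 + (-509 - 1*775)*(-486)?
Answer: 625339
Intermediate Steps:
1315 + (-509 - 1*775)*(-486) = 1315 + (-509 - 775)*(-486) = 1315 - 1284*(-486) = 1315 + 624024 = 625339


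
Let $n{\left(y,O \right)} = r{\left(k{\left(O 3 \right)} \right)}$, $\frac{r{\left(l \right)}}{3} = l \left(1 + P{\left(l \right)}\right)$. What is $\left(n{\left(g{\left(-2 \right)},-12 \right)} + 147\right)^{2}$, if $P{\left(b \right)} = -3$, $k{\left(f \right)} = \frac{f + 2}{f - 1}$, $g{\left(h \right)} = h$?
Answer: $\frac{27405225}{1369} \approx 20018.0$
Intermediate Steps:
$k{\left(f \right)} = \frac{2 + f}{-1 + f}$
$r{\left(l \right)} = - 6 l$ ($r{\left(l \right)} = 3 l \left(1 - 3\right) = 3 l \left(-2\right) = 3 \left(- 2 l\right) = - 6 l$)
$n{\left(y,O \right)} = - \frac{6 \left(2 + 3 O\right)}{-1 + 3 O}$ ($n{\left(y,O \right)} = - 6 \frac{2 + O 3}{-1 + O 3} = - 6 \frac{2 + 3 O}{-1 + 3 O} = - \frac{6 \left(2 + 3 O\right)}{-1 + 3 O}$)
$\left(n{\left(g{\left(-2 \right)},-12 \right)} + 147\right)^{2} = \left(\frac{6 \left(-2 - -36\right)}{-1 + 3 \left(-12\right)} + 147\right)^{2} = \left(\frac{6 \left(-2 + 36\right)}{-1 - 36} + 147\right)^{2} = \left(6 \frac{1}{-37} \cdot 34 + 147\right)^{2} = \left(6 \left(- \frac{1}{37}\right) 34 + 147\right)^{2} = \left(- \frac{204}{37} + 147\right)^{2} = \left(\frac{5235}{37}\right)^{2} = \frac{27405225}{1369}$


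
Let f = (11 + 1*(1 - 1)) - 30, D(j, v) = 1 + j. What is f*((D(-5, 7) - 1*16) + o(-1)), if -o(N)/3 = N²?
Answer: 437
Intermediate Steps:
f = -19 (f = (11 + 1*0) - 30 = (11 + 0) - 30 = 11 - 30 = -19)
o(N) = -3*N²
f*((D(-5, 7) - 1*16) + o(-1)) = -19*(((1 - 5) - 1*16) - 3*(-1)²) = -19*((-4 - 16) - 3*1) = -19*(-20 - 3) = -19*(-23) = 437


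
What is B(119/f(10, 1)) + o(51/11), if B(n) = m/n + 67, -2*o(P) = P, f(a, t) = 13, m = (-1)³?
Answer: 169051/2618 ≈ 64.573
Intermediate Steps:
m = -1
o(P) = -P/2
B(n) = 67 - 1/n (B(n) = -1/n + 67 = 67 - 1/n)
B(119/f(10, 1)) + o(51/11) = (67 - 1/(119/13)) - 51/(2*11) = (67 - 1/(119*(1/13))) - 51/(2*11) = (67 - 1/119/13) - ½*51/11 = (67 - 1*13/119) - 51/22 = (67 - 13/119) - 51/22 = 7960/119 - 51/22 = 169051/2618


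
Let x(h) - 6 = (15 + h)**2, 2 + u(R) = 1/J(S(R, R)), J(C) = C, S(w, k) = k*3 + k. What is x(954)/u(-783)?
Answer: -2940844644/6265 ≈ -4.6941e+5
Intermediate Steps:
S(w, k) = 4*k (S(w, k) = 3*k + k = 4*k)
u(R) = -2 + 1/(4*R)
x(h) = 6 + (15 + h)**2
x(954)/u(-783) = (6 + (15 + 954)**2)/(-2 + (1/4)/(-783)) = (6 + 969**2)/(-2 + (1/4)*(-1/783)) = (6 + 938961)/(-2 - 1/3132) = 938967/(-6265/3132) = 938967*(-3132/6265) = -2940844644/6265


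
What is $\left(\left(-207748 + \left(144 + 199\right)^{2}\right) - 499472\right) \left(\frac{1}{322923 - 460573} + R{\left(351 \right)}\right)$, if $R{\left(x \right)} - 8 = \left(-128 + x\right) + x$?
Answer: $- \frac{47231888233729}{137650} \approx -3.4313 \cdot 10^{8}$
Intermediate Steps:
$R{\left(x \right)} = -120 + 2 x$ ($R{\left(x \right)} = 8 + \left(\left(-128 + x\right) + x\right) = 8 + \left(-128 + 2 x\right) = -120 + 2 x$)
$\left(\left(-207748 + \left(144 + 199\right)^{2}\right) - 499472\right) \left(\frac{1}{322923 - 460573} + R{\left(351 \right)}\right) = \left(\left(-207748 + \left(144 + 199\right)^{2}\right) - 499472\right) \left(\frac{1}{322923 - 460573} + \left(-120 + 2 \cdot 351\right)\right) = \left(\left(-207748 + 343^{2}\right) - 499472\right) \left(\frac{1}{-137650} + \left(-120 + 702\right)\right) = \left(\left(-207748 + 117649\right) - 499472\right) \left(- \frac{1}{137650} + 582\right) = \left(-90099 - 499472\right) \frac{80112299}{137650} = \left(-589571\right) \frac{80112299}{137650} = - \frac{47231888233729}{137650}$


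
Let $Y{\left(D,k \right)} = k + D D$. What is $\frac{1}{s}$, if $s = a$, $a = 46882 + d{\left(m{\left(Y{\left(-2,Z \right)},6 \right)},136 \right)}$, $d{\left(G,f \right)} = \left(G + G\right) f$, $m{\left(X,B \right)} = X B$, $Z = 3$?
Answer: $\frac{1}{58306} \approx 1.7151 \cdot 10^{-5}$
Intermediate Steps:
$Y{\left(D,k \right)} = k + D^{2}$
$m{\left(X,B \right)} = B X$
$d{\left(G,f \right)} = 2 G f$
$a = 58306$ ($a = 46882 + 2 \cdot 6 \left(3 + \left(-2\right)^{2}\right) 136 = 46882 + 2 \cdot 6 \left(3 + 4\right) 136 = 46882 + 2 \cdot 6 \cdot 7 \cdot 136 = 46882 + 2 \cdot 42 \cdot 136 = 46882 + 11424 = 58306$)
$s = 58306$
$\frac{1}{s} = \frac{1}{58306}$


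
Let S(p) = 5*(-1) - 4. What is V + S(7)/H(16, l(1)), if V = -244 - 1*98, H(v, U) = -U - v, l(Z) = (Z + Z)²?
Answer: -6831/20 ≈ -341.55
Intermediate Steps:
S(p) = -9 (S(p) = -5 - 4 = -9)
l(Z) = 4*Z² (l(Z) = (2*Z)² = 4*Z²)
V = -342 (V = -244 - 98 = -342)
V + S(7)/H(16, l(1)) = -342 - 9/(-4*1² - 1*16) = -342 - 9/(-4 - 16) = -342 - 9/(-20) = -342 - 9*(-1/20) = -342 + 9/20 = -6831/20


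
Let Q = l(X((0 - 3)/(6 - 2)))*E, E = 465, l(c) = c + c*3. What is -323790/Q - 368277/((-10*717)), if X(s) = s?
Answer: 63007127/222270 ≈ 283.47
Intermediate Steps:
l(c) = 4*c (l(c) = c + 3*c = 4*c)
Q = -1395 (Q = (4*((0 - 3)/(6 - 2)))*465 = (4*(-3/4))*465 = -3*465 = -1395)
-323790/Q - 368277/((-10*717)) = -323790/(-1395) - 368277/((-10*717)) = -323790*(-1/1395) - 368277/(-7170) = 21586/93 - 368277*(-1/7170) = 21586/93 + 122759/2390 = 63007127/222270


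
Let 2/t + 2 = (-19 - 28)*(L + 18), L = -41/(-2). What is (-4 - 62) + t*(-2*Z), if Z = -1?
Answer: -239126/3623 ≈ -66.002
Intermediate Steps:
L = 41/2 (L = -41*(-1/2) = 41/2 ≈ 20.500)
t = -4/3623 (t = 2/(-2 + (-19 - 28)*(41/2 + 18)) = 2/(-2 - 47*77/2) = 2/(-2 - 3619/2) = 2/(-3623/2) = 2*(-2/3623) = -4/3623 ≈ -0.0011041)
(-4 - 62) + t*(-2*Z) = (-4 - 62) - (-8)*(-1)/3623 = -66 - 4/3623*2 = -66 - 8/3623 = -239126/3623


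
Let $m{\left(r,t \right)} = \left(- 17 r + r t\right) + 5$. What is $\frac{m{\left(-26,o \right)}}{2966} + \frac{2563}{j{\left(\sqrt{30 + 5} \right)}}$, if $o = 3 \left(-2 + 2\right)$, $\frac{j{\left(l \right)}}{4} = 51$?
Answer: $\frac{3846523}{302532} \approx 12.714$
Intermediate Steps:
$j{\left(l \right)} = 204$ ($j{\left(l \right)} = 4 \cdot 51 = 204$)
$o = 0$ ($o = 3 \cdot 0 = 0$)
$m{\left(r,t \right)} = 5 - 17 r + r t$
$\frac{m{\left(-26,o \right)}}{2966} + \frac{2563}{j{\left(\sqrt{30 + 5} \right)}} = \frac{5 - -442 - 0}{2966} + \frac{2563}{204} = \left(5 + 442 + 0\right) \frac{1}{2966} + 2563 \cdot \frac{1}{204} = 447 \cdot \frac{1}{2966} + \frac{2563}{204} = \frac{447}{2966} + \frac{2563}{204} = \frac{3846523}{302532}$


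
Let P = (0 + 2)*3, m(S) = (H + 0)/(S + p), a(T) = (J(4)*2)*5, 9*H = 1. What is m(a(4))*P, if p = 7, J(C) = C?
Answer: 2/141 ≈ 0.014184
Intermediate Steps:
H = ⅑ (H = (⅑)*1 = ⅑ ≈ 0.11111)
a(T) = 40 (a(T) = (4*2)*5 = 8*5 = 40)
m(S) = 1/(9*(7 + S)) (m(S) = (⅑ + 0)/(S + 7) = 1/(9*(7 + S)))
P = 6 (P = 2*3 = 6)
m(a(4))*P = (1/(9*(7 + 40)))*6 = ((⅑)/47)*6 = ((⅑)*(1/47))*6 = (1/423)*6 = 2/141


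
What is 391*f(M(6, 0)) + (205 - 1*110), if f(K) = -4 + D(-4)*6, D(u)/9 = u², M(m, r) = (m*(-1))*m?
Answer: 336355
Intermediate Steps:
M(m, r) = -m² (M(m, r) = (-m)*m = -m²)
D(u) = 9*u²
f(K) = 860 (f(K) = -4 + (9*(-4)²)*6 = -4 + (9*16)*6 = -4 + 144*6 = -4 + 864 = 860)
391*f(M(6, 0)) + (205 - 1*110) = 391*860 + (205 - 1*110) = 336260 + (205 - 110) = 336260 + 95 = 336355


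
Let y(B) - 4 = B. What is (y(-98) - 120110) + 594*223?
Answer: 12258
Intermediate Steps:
y(B) = 4 + B
(y(-98) - 120110) + 594*223 = ((4 - 98) - 120110) + 594*223 = (-94 - 120110) + 132462 = -120204 + 132462 = 12258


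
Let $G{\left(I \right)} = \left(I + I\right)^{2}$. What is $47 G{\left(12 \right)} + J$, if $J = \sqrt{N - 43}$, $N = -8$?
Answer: $27072 + i \sqrt{51} \approx 27072.0 + 7.1414 i$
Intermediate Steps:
$G{\left(I \right)} = 4 I^{2}$ ($G{\left(I \right)} = \left(2 I\right)^{2} = 4 I^{2}$)
$J = i \sqrt{51}$ ($J = \sqrt{-8 - 43} = \sqrt{-51} = i \sqrt{51} \approx 7.1414 i$)
$47 G{\left(12 \right)} + J = 47 \cdot 4 \cdot 12^{2} + i \sqrt{51} = 47 \cdot 4 \cdot 144 + i \sqrt{51} = 47 \cdot 576 + i \sqrt{51} = 27072 + i \sqrt{51}$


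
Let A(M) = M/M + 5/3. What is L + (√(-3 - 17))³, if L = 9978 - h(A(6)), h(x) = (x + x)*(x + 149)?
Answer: 82522/9 - 40*I*√5 ≈ 9169.1 - 89.443*I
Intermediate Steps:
A(M) = 8/3 (A(M) = 1 + 5*(⅓) = 1 + 5/3 = 8/3)
h(x) = 2*x*(149 + x) (h(x) = (2*x)*(149 + x) = 2*x*(149 + x))
L = 82522/9 (L = 9978 - 2*8*(149 + 8/3)/3 = 9978 - 2*8*455/(3*3) = 9978 - 1*7280/9 = 9978 - 7280/9 = 82522/9 ≈ 9169.1)
L + (√(-3 - 17))³ = 82522/9 + (√(-3 - 17))³ = 82522/9 + (√(-20))³ = 82522/9 + (2*I*√5)³ = 82522/9 - 40*I*√5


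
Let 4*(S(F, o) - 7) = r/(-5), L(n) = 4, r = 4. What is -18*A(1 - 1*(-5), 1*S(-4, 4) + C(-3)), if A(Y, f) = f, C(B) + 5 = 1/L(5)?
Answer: -369/10 ≈ -36.900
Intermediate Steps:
C(B) = -19/4 (C(B) = -5 + 1/4 = -19/4)
S(F, o) = 34/5 (S(F, o) = 7 + (4/(-5))/4 = 7 + (4*(-1/5))/4 = 7 + (1/4)*(-4/5) = 7 - 1/5 = 34/5)
-18*A(1 - 1*(-5), 1*S(-4, 4) + C(-3)) = -18*(1*(34/5) - 19/4) = -18*(34/5 - 19/4) = -18*41/20 = -369/10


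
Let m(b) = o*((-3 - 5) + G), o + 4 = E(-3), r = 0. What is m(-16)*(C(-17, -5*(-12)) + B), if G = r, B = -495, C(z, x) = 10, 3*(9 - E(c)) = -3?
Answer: 23280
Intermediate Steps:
E(c) = 10 (E(c) = 9 - ⅓*(-3) = 9 + 1 = 10)
G = 0
o = 6 (o = -4 + 10 = 6)
m(b) = -48 (m(b) = 6*((-3 - 5) + 0) = 6*(-8 + 0) = 6*(-8) = -48)
m(-16)*(C(-17, -5*(-12)) + B) = -48*(10 - 495) = -48*(-485) = 23280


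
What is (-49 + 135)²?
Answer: 7396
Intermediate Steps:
(-49 + 135)² = 86² = 7396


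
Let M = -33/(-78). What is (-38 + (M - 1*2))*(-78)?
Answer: 3087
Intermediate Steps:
M = 11/26 (M = -33*(-1/78) = 11/26 ≈ 0.42308)
(-38 + (M - 1*2))*(-78) = (-38 + (11/26 - 1*2))*(-78) = (-38 + (11/26 - 2))*(-78) = (-38 - 41/26)*(-78) = -1029/26*(-78) = 3087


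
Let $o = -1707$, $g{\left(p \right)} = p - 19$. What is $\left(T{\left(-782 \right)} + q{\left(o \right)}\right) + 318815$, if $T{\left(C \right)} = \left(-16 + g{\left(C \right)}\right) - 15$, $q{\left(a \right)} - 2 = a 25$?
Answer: $275310$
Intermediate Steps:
$g{\left(p \right)} = -19 + p$
$q{\left(a \right)} = 2 + 25 a$ ($q{\left(a \right)} = 2 + a 25 = 2 + 25 a$)
$T{\left(C \right)} = -50 + C$ ($T{\left(C \right)} = \left(-16 + \left(-19 + C\right)\right) - 15 = \left(-35 + C\right) - 15 = -50 + C$)
$\left(T{\left(-782 \right)} + q{\left(o \right)}\right) + 318815 = \left(\left(-50 - 782\right) + \left(2 + 25 \left(-1707\right)\right)\right) + 318815 = \left(-832 + \left(2 - 42675\right)\right) + 318815 = \left(-832 - 42673\right) + 318815 = -43505 + 318815 = 275310$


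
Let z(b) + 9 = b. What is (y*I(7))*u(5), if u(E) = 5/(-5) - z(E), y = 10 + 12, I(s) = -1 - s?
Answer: -528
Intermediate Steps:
z(b) = -9 + b
y = 22
u(E) = 8 - E (u(E) = 5/(-5) - (-9 + E) = 5*(-⅕) + (9 - E) = -1 + (9 - E) = 8 - E)
(y*I(7))*u(5) = (22*(-1 - 1*7))*(8 - 1*5) = (22*(-1 - 7))*(8 - 5) = (22*(-8))*3 = -176*3 = -528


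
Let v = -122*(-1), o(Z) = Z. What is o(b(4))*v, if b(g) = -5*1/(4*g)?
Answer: -305/8 ≈ -38.125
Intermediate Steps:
b(g) = -5/(4*g) (b(g) = -5*1/(4*g) = -5/(4*g))
v = 122
o(b(4))*v = -5/4/4*122 = -5/4*¼*122 = -5/16*122 = -305/8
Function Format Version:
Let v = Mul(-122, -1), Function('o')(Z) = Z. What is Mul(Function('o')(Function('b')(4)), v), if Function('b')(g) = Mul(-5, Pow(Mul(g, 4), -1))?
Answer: Rational(-305, 8) ≈ -38.125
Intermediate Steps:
Function('b')(g) = Mul(Rational(-5, 4), Pow(g, -1)) (Function('b')(g) = Mul(-5, Pow(Mul(4, g), -1)) = Mul(-5, Mul(Rational(1, 4), Pow(g, -1))) = Mul(Rational(-5, 4), Pow(g, -1)))
v = 122
Mul(Function('o')(Function('b')(4)), v) = Mul(Mul(Rational(-5, 4), Pow(4, -1)), 122) = Mul(Mul(Rational(-5, 4), Rational(1, 4)), 122) = Mul(Rational(-5, 16), 122) = Rational(-305, 8)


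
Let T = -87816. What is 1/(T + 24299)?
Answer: -1/63517 ≈ -1.5744e-5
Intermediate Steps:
1/(T + 24299) = 1/(-87816 + 24299) = 1/(-63517) = -1/63517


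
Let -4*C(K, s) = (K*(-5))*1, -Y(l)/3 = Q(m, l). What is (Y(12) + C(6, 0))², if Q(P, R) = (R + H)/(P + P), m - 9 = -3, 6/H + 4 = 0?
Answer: 1521/64 ≈ 23.766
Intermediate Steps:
H = -3/2 (H = 6/(-4 + 0) = 6/(-4) = 6*(-¼) = -3/2 ≈ -1.5000)
m = 6 (m = 9 - 3 = 6)
Q(P, R) = (-3/2 + R)/(2*P) (Q(P, R) = (R - 3/2)/(P + P) = (-3/2 + R)/((2*P)) = (-3/2 + R)*(1/(2*P)) = (-3/2 + R)/(2*P))
Y(l) = 3/8 - l/4 (Y(l) = -3*(-3 + 2*l)/(4*6) = -3*(-⅛ + l/12) = 3/8 - l/4)
C(K, s) = 5*K/4 (C(K, s) = -K*(-5)/4 = -(-5*K)/4 = -(-5)*K/4 = 5*K/4)
(Y(12) + C(6, 0))² = ((3/8 - ¼*12) + (5/4)*6)² = ((3/8 - 3) + 15/2)² = (-21/8 + 15/2)² = (39/8)² = 1521/64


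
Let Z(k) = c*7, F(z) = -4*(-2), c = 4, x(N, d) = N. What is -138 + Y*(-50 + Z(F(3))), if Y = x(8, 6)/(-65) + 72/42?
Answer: -78718/455 ≈ -173.01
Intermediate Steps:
F(z) = 8
Z(k) = 28 (Z(k) = 4*7 = 28)
Y = 724/455 (Y = 8/(-65) + 72/42 = 8*(-1/65) + 72*(1/42) = -8/65 + 12/7 = 724/455 ≈ 1.5912)
-138 + Y*(-50 + Z(F(3))) = -138 + 724*(-50 + 28)/455 = -138 + (724/455)*(-22) = -138 - 15928/455 = -78718/455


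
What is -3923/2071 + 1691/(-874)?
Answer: -364777/95266 ≈ -3.8290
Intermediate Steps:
-3923/2071 + 1691/(-874) = -3923*1/2071 + 1691*(-1/874) = -3923/2071 - 89/46 = -364777/95266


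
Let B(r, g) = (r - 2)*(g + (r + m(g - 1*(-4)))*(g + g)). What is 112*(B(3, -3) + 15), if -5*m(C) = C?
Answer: -2688/5 ≈ -537.60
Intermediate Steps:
m(C) = -C/5
B(r, g) = (-2 + r)*(g + 2*g*(-4/5 + r - g/5)) (B(r, g) = (r - 2)*(g + (r - (g - 1*(-4))/5)*(g + g)) = (-2 + r)*(g + (r - (g + 4)/5)*(2*g)) = (-2 + r)*(g + (r - (4 + g)/5)*(2*g)) = (-2 + r)*(g + (r + (-4/5 - g/5))*(2*g)) = (-2 + r)*(g + (-4/5 + r - g/5)*(2*g)) = (-2 + r)*(g + 2*g*(-4/5 + r - g/5)))
112*(B(3, -3) + 15) = 112*((1/5)*(-3)*(6 - 23*3 + 4*(-3) + 10*3**2 - 2*(-3)*3) + 15) = 112*((1/5)*(-3)*(6 - 69 - 12 + 10*9 + 18) + 15) = 112*((1/5)*(-3)*(6 - 69 - 12 + 90 + 18) + 15) = 112*((1/5)*(-3)*33 + 15) = 112*(-99/5 + 15) = 112*(-24/5) = -2688/5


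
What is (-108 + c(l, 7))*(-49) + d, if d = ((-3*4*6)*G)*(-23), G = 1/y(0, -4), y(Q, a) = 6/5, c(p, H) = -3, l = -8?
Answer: 6819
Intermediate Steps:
y(Q, a) = 6/5 (y(Q, a) = 6*(⅕) = 6/5)
G = ⅚ (G = 1/(6/5) = ⅚ ≈ 0.83333)
d = 1380 (d = ((-3*4*6)*(⅚))*(-23) = (-12*6*(⅚))*(-23) = -72*⅚*(-23) = -60*(-23) = 1380)
(-108 + c(l, 7))*(-49) + d = (-108 - 3)*(-49) + 1380 = -111*(-49) + 1380 = 5439 + 1380 = 6819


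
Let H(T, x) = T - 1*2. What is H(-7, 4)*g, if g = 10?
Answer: -90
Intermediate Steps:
H(T, x) = -2 + T (H(T, x) = T - 2 = -2 + T)
H(-7, 4)*g = (-2 - 7)*10 = -9*10 = -90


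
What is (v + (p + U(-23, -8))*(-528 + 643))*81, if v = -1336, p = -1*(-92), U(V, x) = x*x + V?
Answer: 1130679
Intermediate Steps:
U(V, x) = V + x² (U(V, x) = x² + V = V + x²)
p = 92
(v + (p + U(-23, -8))*(-528 + 643))*81 = (-1336 + (92 + (-23 + (-8)²))*(-528 + 643))*81 = (-1336 + (92 + (-23 + 64))*115)*81 = (-1336 + (92 + 41)*115)*81 = (-1336 + 133*115)*81 = (-1336 + 15295)*81 = 13959*81 = 1130679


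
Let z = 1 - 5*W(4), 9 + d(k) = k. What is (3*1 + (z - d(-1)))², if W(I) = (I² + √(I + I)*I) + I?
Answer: 10596 + 6880*√2 ≈ 20326.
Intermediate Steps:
d(k) = -9 + k
W(I) = I + I² + √2*I^(3/2) (W(I) = (I² + √(2*I)*I) + I = (I² + (√2*√I)*I) + I = (I² + √2*I^(3/2)) + I = I + I² + √2*I^(3/2))
z = -99 - 40*√2 (z = 1 - 5*(4 + 4² + √2*4^(3/2)) = 1 - 5*(4 + 16 + √2*8) = 1 - 5*(4 + 16 + 8*√2) = 1 - 5*(20 + 8*√2) = 1 + (-100 - 40*√2) = -99 - 40*√2 ≈ -155.57)
(3*1 + (z - d(-1)))² = (3*1 + ((-99 - 40*√2) - (-9 - 1)))² = (3 + ((-99 - 40*√2) - 1*(-10)))² = (3 + ((-99 - 40*√2) + 10))² = (3 + (-89 - 40*√2))² = (-86 - 40*√2)²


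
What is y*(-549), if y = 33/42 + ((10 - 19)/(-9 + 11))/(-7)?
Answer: -5490/7 ≈ -784.29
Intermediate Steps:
y = 10/7 (y = 33*(1/42) - 9/2*(-⅐) = 11/14 - 9*½*(-⅐) = 11/14 - 9/2*(-⅐) = 11/14 + 9/14 = 10/7 ≈ 1.4286)
y*(-549) = (10/7)*(-549) = -5490/7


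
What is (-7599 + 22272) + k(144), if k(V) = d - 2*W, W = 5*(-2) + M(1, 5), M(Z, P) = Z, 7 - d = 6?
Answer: 14692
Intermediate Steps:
d = 1 (d = 7 - 1*6 = 7 - 6 = 1)
W = -9 (W = 5*(-2) + 1 = -10 + 1 = -9)
k(V) = 19 (k(V) = 1 - 2*(-9) = 1 + 18 = 19)
(-7599 + 22272) + k(144) = (-7599 + 22272) + 19 = 14673 + 19 = 14692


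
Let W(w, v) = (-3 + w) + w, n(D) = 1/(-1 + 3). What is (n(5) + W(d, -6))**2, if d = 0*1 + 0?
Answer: 25/4 ≈ 6.2500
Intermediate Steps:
d = 0 (d = 0 + 0 = 0)
n(D) = 1/2
W(w, v) = -3 + 2*w
(n(5) + W(d, -6))**2 = (1/2 + (-3 + 2*0))**2 = (1/2 + (-3 + 0))**2 = (1/2 - 3)**2 = (-5/2)**2 = 25/4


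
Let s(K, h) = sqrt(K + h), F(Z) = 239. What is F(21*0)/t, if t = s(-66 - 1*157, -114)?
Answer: -239*I*sqrt(337)/337 ≈ -13.019*I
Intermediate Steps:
t = I*sqrt(337) (t = sqrt((-66 - 1*157) - 114) = sqrt((-66 - 157) - 114) = sqrt(-223 - 114) = sqrt(-337) = I*sqrt(337) ≈ 18.358*I)
F(21*0)/t = 239/((I*sqrt(337))) = 239*(-I*sqrt(337)/337) = -239*I*sqrt(337)/337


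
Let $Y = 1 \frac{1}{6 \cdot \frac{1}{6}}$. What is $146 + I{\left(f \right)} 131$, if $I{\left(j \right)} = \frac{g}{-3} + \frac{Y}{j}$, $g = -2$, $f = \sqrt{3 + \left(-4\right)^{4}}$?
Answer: $\frac{700}{3} + \frac{131 \sqrt{259}}{259} \approx 241.47$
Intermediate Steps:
$Y = 1$ ($Y = 1 \frac{1}{6 \cdot \frac{1}{6}} = 1 \cdot 1^{-1} = 1 \cdot 1 = 1$)
$f = \sqrt{259}$ ($f = \sqrt{3 + 256} = \sqrt{259} \approx 16.093$)
$I{\left(j \right)} = \frac{2}{3} + \frac{1}{j}$ ($I{\left(j \right)} = - \frac{2}{-3} + 1 \frac{1}{j} = \left(-2\right) \left(- \frac{1}{3}\right) + \frac{1}{j} = \frac{2}{3} + \frac{1}{j}$)
$146 + I{\left(f \right)} 131 = 146 + \left(\frac{2}{3} + \frac{1}{\sqrt{259}}\right) 131 = 146 + \left(\frac{2}{3} + \frac{\sqrt{259}}{259}\right) 131 = 146 + \left(\frac{262}{3} + \frac{131 \sqrt{259}}{259}\right) = \frac{700}{3} + \frac{131 \sqrt{259}}{259}$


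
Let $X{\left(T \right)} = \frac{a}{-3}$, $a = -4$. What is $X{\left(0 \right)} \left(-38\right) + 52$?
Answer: $\frac{4}{3} \approx 1.3333$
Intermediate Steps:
$X{\left(T \right)} = \frac{4}{3}$ ($X{\left(T \right)} = - \frac{4}{-3} = \left(-4\right) \left(- \frac{1}{3}\right) = \frac{4}{3}$)
$X{\left(0 \right)} \left(-38\right) + 52 = \frac{4}{3} \left(-38\right) + 52 = - \frac{152}{3} + 52 = \frac{4}{3}$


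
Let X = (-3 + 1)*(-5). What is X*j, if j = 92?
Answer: 920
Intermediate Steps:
X = 10 (X = -2*(-5) = 10)
X*j = 10*92 = 920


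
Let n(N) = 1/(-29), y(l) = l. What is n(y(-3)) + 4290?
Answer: 124409/29 ≈ 4290.0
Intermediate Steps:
n(N) = -1/29
n(y(-3)) + 4290 = -1/29 + 4290 = 124409/29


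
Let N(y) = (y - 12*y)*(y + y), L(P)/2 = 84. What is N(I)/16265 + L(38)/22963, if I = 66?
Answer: -2197857696/373493195 ≈ -5.8846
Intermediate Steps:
L(P) = 168 (L(P) = 2*84 = 168)
N(y) = -22*y² (N(y) = (-11*y)*(2*y) = -22*y²)
N(I)/16265 + L(38)/22963 = -22*66²/16265 + 168/22963 = -22*4356*(1/16265) + 168*(1/22963) = -95832*1/16265 + 168/22963 = -95832/16265 + 168/22963 = -2197857696/373493195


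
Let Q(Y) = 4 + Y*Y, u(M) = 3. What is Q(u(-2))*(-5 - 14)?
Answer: -247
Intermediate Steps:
Q(Y) = 4 + Y²
Q(u(-2))*(-5 - 14) = (4 + 3²)*(-5 - 14) = (4 + 9)*(-19) = 13*(-19) = -247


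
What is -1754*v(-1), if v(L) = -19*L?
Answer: -33326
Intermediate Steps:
-1754*v(-1) = -(-33326)*(-1) = -1754*19 = -33326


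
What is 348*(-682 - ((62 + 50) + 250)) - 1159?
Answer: -364471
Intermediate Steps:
348*(-682 - ((62 + 50) + 250)) - 1159 = 348*(-682 - (112 + 250)) - 1159 = 348*(-682 - 1*362) - 1159 = 348*(-682 - 362) - 1159 = 348*(-1044) - 1159 = -363312 - 1159 = -364471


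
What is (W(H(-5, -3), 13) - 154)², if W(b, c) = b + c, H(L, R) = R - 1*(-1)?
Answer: 20449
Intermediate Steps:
H(L, R) = 1 + R (H(L, R) = R + 1 = 1 + R)
(W(H(-5, -3), 13) - 154)² = (((1 - 3) + 13) - 154)² = ((-2 + 13) - 154)² = (11 - 154)² = (-143)² = 20449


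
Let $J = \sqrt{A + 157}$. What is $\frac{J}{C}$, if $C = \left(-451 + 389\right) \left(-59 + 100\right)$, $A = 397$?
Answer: $- \frac{\sqrt{554}}{2542} \approx -0.0092593$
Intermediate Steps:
$J = \sqrt{554}$ ($J = \sqrt{397 + 157} = \sqrt{554} \approx 23.537$)
$C = -2542$ ($C = \left(-62\right) 41 = -2542$)
$\frac{J}{C} = \frac{\sqrt{554}}{-2542} = \sqrt{554} \left(- \frac{1}{2542}\right) = - \frac{\sqrt{554}}{2542}$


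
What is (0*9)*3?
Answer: 0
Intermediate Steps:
(0*9)*3 = 0*3 = 0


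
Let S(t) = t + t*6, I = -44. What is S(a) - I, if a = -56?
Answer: -348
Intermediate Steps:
S(t) = 7*t (S(t) = t + 6*t = 7*t)
S(a) - I = 7*(-56) - 1*(-44) = -392 + 44 = -348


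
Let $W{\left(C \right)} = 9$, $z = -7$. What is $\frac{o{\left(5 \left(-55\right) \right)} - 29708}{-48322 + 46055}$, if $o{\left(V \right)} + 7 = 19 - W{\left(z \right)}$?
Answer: $\frac{29705}{2267} \approx 13.103$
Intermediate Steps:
$o{\left(V \right)} = 3$ ($o{\left(V \right)} = -7 + \left(19 - 9\right) = -7 + 10 = 3$)
$\frac{o{\left(5 \left(-55\right) \right)} - 29708}{-48322 + 46055} = \frac{3 - 29708}{-48322 + 46055} = - \frac{29705}{-2267} = \left(-29705\right) \left(- \frac{1}{2267}\right) = \frac{29705}{2267}$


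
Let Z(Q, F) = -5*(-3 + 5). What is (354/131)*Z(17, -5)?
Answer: -3540/131 ≈ -27.023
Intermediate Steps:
Z(Q, F) = -10 (Z(Q, F) = -5*2 = -10)
(354/131)*Z(17, -5) = (354/131)*(-10) = -3540/131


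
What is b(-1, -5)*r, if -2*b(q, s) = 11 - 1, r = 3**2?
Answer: -45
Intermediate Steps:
r = 9
b(q, s) = -5 (b(q, s) = -(11 - 1)/2 = -1/2*10 = -5)
b(-1, -5)*r = -5*9 = -45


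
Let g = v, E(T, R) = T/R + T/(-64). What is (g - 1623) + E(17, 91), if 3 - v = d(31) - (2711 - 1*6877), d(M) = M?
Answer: -33878667/5824 ≈ -5817.1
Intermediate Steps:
E(T, R) = -T/64 + T/R (E(T, R) = T/R + T*(-1/64) = T/R - T/64 = -T/64 + T/R)
v = -4194 (v = 3 - (31 - (2711 - 1*6877)) = 3 - (31 - (2711 - 6877)) = 3 - (31 - 1*(-4166)) = 3 - (31 + 4166) = 3 - 1*4197 = 3 - 4197 = -4194)
g = -4194
(g - 1623) + E(17, 91) = (-4194 - 1623) + (-1/64*17 + 17/91) = -5817 + (-17/64 + 17*(1/91)) = -5817 + (-17/64 + 17/91) = -5817 - 459/5824 = -33878667/5824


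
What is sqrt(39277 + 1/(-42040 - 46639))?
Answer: sqrt(308872954826678)/88679 ≈ 198.18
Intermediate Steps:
sqrt(39277 + 1/(-42040 - 46639)) = sqrt(39277 + 1/(-88679)) = sqrt(39277 - 1/88679) = sqrt(3483045082/88679) = sqrt(308872954826678)/88679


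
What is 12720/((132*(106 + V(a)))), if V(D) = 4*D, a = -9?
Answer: 106/77 ≈ 1.3766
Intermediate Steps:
12720/((132*(106 + V(a)))) = 12720/((132*(106 + 4*(-9)))) = 12720/((132*(106 - 36))) = 12720/((132*70)) = 12720/9240 = 12720*(1/9240) = 106/77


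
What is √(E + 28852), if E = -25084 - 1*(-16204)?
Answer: 2*√4993 ≈ 141.32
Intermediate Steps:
E = -8880 (E = -25084 + 16204 = -8880)
√(E + 28852) = √(-8880 + 28852) = √19972 = 2*√4993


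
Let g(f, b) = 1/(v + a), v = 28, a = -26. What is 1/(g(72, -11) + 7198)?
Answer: 2/14397 ≈ 0.00013892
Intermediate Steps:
g(f, b) = 1/2 (g(f, b) = 1/(28 - 26) = 1/2)
1/(g(72, -11) + 7198) = 1/(1/2 + 7198) = 1/(14397/2) = 2/14397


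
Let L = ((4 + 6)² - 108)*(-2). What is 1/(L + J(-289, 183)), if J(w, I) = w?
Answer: -1/273 ≈ -0.0036630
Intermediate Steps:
L = 16 (L = (10² - 108)*(-2) = (100 - 108)*(-2) = -8*(-2) = 16)
1/(L + J(-289, 183)) = 1/(16 - 289) = 1/(-273) = -1/273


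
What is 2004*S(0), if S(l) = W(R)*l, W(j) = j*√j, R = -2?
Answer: 0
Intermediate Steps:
W(j) = j^(3/2)
S(l) = -2*I*l*√2 (S(l) = (-2)^(3/2)*l = (-2*I*√2)*l = -2*I*l*√2)
2004*S(0) = 2004*(-2*I*0*√2) = 2004*0 = 0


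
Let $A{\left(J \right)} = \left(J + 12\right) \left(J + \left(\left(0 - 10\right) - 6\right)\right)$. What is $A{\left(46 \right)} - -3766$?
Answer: $5506$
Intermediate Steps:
$A{\left(J \right)} = \left(-16 + J\right) \left(12 + J\right)$ ($A{\left(J \right)} = \left(12 + J\right) \left(J - 16\right) = \left(12 + J\right) \left(-16 + J\right) = \left(-16 + J\right) \left(12 + J\right)$)
$A{\left(46 \right)} - -3766 = \left(-192 + 46^{2} - 184\right) - -3766 = \left(-192 + 2116 - 184\right) + 3766 = 1740 + 3766 = 5506$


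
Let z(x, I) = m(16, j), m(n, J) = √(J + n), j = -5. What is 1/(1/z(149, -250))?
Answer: √11 ≈ 3.3166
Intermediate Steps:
z(x, I) = √11 (z(x, I) = √(-5 + 16) = √11)
1/(1/z(149, -250)) = 1/(1/(√11)) = 1/(√11/11) = √11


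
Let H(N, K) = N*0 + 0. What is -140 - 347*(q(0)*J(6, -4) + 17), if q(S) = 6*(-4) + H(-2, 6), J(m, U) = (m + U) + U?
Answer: -22695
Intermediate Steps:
H(N, K) = 0 (H(N, K) = 0 + 0 = 0)
J(m, U) = m + 2*U (J(m, U) = (U + m) + U = m + 2*U)
q(S) = -24 (q(S) = 6*(-4) + 0 = -24 + 0 = -24)
-140 - 347*(q(0)*J(6, -4) + 17) = -140 - 347*(-24*(6 + 2*(-4)) + 17) = -140 - 347*(-24*(6 - 8) + 17) = -140 - 347*(-24*(-2) + 17) = -140 - 347*(48 + 17) = -140 - 347*65 = -140 - 22555 = -22695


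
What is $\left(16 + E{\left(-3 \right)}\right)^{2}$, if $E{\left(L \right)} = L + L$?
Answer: $100$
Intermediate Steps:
$E{\left(L \right)} = 2 L$
$\left(16 + E{\left(-3 \right)}\right)^{2} = \left(16 + 2 \left(-3\right)\right)^{2} = \left(16 - 6\right)^{2} = 10^{2} = 100$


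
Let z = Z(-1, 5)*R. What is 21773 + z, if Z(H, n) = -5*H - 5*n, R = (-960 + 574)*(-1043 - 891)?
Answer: -14908707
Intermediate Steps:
R = 746524 (R = -386*(-1934) = 746524)
z = -14930480 (z = (-5*(-1) - 5*5)*746524 = (5 - 25)*746524 = -20*746524 = -14930480)
21773 + z = 21773 - 14930480 = -14908707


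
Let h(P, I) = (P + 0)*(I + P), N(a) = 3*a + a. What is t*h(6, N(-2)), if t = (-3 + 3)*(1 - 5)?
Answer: 0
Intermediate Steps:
N(a) = 4*a
h(P, I) = P*(I + P)
t = 0 (t = 0*(-4) = 0)
t*h(6, N(-2)) = 0*(6*(4*(-2) + 6)) = 0*(6*(-8 + 6)) = 0*(6*(-2)) = 0*(-12) = 0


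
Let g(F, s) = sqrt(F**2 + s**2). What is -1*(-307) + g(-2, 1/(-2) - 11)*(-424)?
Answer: 307 - 212*sqrt(545) ≈ -4642.2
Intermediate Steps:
-1*(-307) + g(-2, 1/(-2) - 11)*(-424) = -1*(-307) + sqrt((-2)**2 + (1/(-2) - 11)**2)*(-424) = 307 + sqrt(4 + (1*(-1/2) - 11)**2)*(-424) = 307 + sqrt(4 + (-1/2 - 11)**2)*(-424) = 307 + sqrt(4 + (-23/2)**2)*(-424) = 307 + sqrt(4 + 529/4)*(-424) = 307 + sqrt(545/4)*(-424) = 307 + (sqrt(545)/2)*(-424) = 307 - 212*sqrt(545)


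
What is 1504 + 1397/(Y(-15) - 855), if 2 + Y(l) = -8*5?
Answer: 1347691/897 ≈ 1502.4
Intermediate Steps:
Y(l) = -42 (Y(l) = -2 - 8*5 = -2 - 40 = -42)
1504 + 1397/(Y(-15) - 855) = 1504 + 1397/(-42 - 855) = 1504 + 1397/(-897) = 1504 - 1/897*1397 = 1504 - 1397/897 = 1347691/897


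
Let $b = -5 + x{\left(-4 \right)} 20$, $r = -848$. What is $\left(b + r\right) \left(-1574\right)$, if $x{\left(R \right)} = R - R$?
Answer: $1342622$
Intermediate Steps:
$x{\left(R \right)} = 0$
$b = -5$ ($b = -5 + 0 \cdot 20 = -5 + 0 = -5$)
$\left(b + r\right) \left(-1574\right) = \left(-5 - 848\right) \left(-1574\right) = \left(-853\right) \left(-1574\right) = 1342622$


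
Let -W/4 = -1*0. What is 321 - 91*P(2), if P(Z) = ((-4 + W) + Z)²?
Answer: -43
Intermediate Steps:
W = 0 (W = -(-4)*0 = -4*0 = 0)
P(Z) = (-4 + Z)² (P(Z) = ((-4 + 0) + Z)² = (-4 + Z)²)
321 - 91*P(2) = 321 - 91*(-4 + 2)² = 321 - 91*(-2)² = 321 - 91*4 = 321 - 364 = -43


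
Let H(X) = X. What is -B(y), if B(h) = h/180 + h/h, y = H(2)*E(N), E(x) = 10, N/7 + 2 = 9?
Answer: -10/9 ≈ -1.1111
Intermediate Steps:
N = 49 (N = -14 + 7*9 = -14 + 63 = 49)
y = 20 (y = 2*10 = 20)
B(h) = 1 + h/180 (B(h) = h*(1/180) + 1 = h/180 + 1 = 1 + h/180)
-B(y) = -(1 + (1/180)*20) = -(1 + 1/9) = -1*10/9 = -10/9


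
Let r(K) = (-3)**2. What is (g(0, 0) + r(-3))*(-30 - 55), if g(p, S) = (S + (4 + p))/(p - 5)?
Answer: -697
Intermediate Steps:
r(K) = 9
g(p, S) = (4 + S + p)/(-5 + p)
(g(0, 0) + r(-3))*(-30 - 55) = ((4 + 0 + 0)/(-5 + 0) + 9)*(-30 - 55) = (4/(-5) + 9)*(-85) = (-1/5*4 + 9)*(-85) = (-4/5 + 9)*(-85) = (41/5)*(-85) = -697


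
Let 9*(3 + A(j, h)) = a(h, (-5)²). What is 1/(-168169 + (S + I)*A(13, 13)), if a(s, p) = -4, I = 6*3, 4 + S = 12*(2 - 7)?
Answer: -9/1512095 ≈ -5.9520e-6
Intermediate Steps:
S = -64 (S = -4 + 12*(2 - 7) = -4 + 12*(-5) = -4 - 60 = -64)
I = 18
A(j, h) = -31/9 (A(j, h) = -3 + (⅑)*(-4) = -3 - 4/9 = -31/9)
1/(-168169 + (S + I)*A(13, 13)) = 1/(-168169 + (-64 + 18)*(-31/9)) = 1/(-168169 - 46*(-31/9)) = 1/(-168169 + 1426/9) = 1/(-1512095/9) = -9/1512095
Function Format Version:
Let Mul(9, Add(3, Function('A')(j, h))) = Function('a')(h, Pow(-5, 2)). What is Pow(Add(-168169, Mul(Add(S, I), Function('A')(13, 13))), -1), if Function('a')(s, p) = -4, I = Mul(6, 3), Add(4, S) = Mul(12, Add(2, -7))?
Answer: Rational(-9, 1512095) ≈ -5.9520e-6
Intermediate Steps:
S = -64 (S = Add(-4, Mul(12, Add(2, -7))) = Add(-4, Mul(12, -5)) = Add(-4, -60) = -64)
I = 18
Function('A')(j, h) = Rational(-31, 9) (Function('A')(j, h) = Add(-3, Mul(Rational(1, 9), -4)) = Add(-3, Rational(-4, 9)) = Rational(-31, 9))
Pow(Add(-168169, Mul(Add(S, I), Function('A')(13, 13))), -1) = Pow(Add(-168169, Mul(Add(-64, 18), Rational(-31, 9))), -1) = Pow(Add(-168169, Mul(-46, Rational(-31, 9))), -1) = Pow(Add(-168169, Rational(1426, 9)), -1) = Pow(Rational(-1512095, 9), -1) = Rational(-9, 1512095)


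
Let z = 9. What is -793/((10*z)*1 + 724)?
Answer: -793/814 ≈ -0.97420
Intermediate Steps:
-793/((10*z)*1 + 724) = -793/((10*9)*1 + 724) = -793/(90*1 + 724) = -793/(90 + 724) = -793/814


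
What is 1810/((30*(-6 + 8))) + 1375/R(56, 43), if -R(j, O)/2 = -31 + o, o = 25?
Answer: 579/4 ≈ 144.75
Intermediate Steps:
R(j, O) = 12 (R(j, O) = -2*(-31 + 25) = -2*(-6) = 12)
1810/((30*(-6 + 8))) + 1375/R(56, 43) = 1810/((30*(-6 + 8))) + 1375/12 = 1810/((30*2)) + 1375*(1/12) = 1810/60 + 1375/12 = 1810*(1/60) + 1375/12 = 181/6 + 1375/12 = 579/4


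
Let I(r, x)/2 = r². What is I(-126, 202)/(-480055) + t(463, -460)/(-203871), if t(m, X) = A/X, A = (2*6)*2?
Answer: -9925706650/150066249121 ≈ -0.066142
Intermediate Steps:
A = 24 (A = 12*2 = 24)
I(r, x) = 2*r²
t(m, X) = 24/X
I(-126, 202)/(-480055) + t(463, -460)/(-203871) = (2*(-126)²)/(-480055) + (24/(-460))/(-203871) = (2*15876)*(-1/480055) + (24*(-1/460))*(-1/203871) = 31752*(-1/480055) - 6/115*(-1/203871) = -31752/480055 + 2/7815055 = -9925706650/150066249121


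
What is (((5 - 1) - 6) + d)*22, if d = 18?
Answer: 352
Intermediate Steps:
(((5 - 1) - 6) + d)*22 = (((5 - 1) - 6) + 18)*22 = ((4 - 6) + 18)*22 = (-2 + 18)*22 = 16*22 = 352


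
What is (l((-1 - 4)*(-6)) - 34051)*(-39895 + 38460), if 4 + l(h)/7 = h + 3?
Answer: 48571880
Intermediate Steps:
l(h) = -7 + 7*h (l(h) = -28 + 7*(h + 3) = -28 + 7*(3 + h) = -28 + (21 + 7*h) = -7 + 7*h)
(l((-1 - 4)*(-6)) - 34051)*(-39895 + 38460) = ((-7 + 7*((-1 - 4)*(-6))) - 34051)*(-39895 + 38460) = ((-7 + 7*(-5*(-6))) - 34051)*(-1435) = ((-7 + 7*30) - 34051)*(-1435) = ((-7 + 210) - 34051)*(-1435) = (203 - 34051)*(-1435) = -33848*(-1435) = 48571880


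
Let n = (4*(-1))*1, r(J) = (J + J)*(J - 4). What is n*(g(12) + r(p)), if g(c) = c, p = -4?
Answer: -304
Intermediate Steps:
r(J) = 2*J*(-4 + J) (r(J) = (2*J)*(-4 + J) = 2*J*(-4 + J))
n = -4 (n = -4*1 = -4)
n*(g(12) + r(p)) = -4*(12 + 2*(-4)*(-4 - 4)) = -4*(12 + 2*(-4)*(-8)) = -4*(12 + 64) = -4*76 = -304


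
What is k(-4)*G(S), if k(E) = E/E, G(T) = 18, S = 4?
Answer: 18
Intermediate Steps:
k(E) = 1
k(-4)*G(S) = 1*18 = 18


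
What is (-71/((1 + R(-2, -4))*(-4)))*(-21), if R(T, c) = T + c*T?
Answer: -213/4 ≈ -53.250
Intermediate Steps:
R(T, c) = T + T*c
(-71/((1 + R(-2, -4))*(-4)))*(-21) = (-71/((1 - 2*(1 - 4))*(-4)))*(-21) = (-71/((1 - 2*(-3))*(-4)))*(-21) = (-71/((1 + 6)*(-4)))*(-21) = (-71/(7*(-4)))*(-21) = (-71/(-28))*(-21) = -1/28*(-71)*(-21) = (71/28)*(-21) = -213/4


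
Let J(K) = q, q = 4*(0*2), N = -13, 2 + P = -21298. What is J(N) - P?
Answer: 21300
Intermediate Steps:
P = -21300 (P = -2 - 21298 = -21300)
q = 0 (q = 4*0 = 0)
J(K) = 0
J(N) - P = 0 - 1*(-21300) = 0 + 21300 = 21300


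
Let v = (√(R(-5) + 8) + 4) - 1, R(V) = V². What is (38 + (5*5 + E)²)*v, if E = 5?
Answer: 2814 + 938*√33 ≈ 8202.4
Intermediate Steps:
v = 3 + √33 (v = (√((-5)² + 8) + 4) - 1 = (√(25 + 8) + 4) - 1 = (√33 + 4) - 1 = (4 + √33) - 1 = 3 + √33 ≈ 8.7446)
(38 + (5*5 + E)²)*v = (38 + (5*5 + 5)²)*(3 + √33) = (38 + (25 + 5)²)*(3 + √33) = (38 + 30²)*(3 + √33) = (38 + 900)*(3 + √33) = 938*(3 + √33) = 2814 + 938*√33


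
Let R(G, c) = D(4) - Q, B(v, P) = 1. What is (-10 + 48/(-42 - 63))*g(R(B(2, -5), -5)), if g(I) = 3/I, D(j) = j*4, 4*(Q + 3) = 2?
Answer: -2196/1295 ≈ -1.6958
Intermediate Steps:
Q = -5/2 (Q = -3 + (¼)*2 = -3 + ½ = -5/2 ≈ -2.5000)
D(j) = 4*j
R(G, c) = 37/2 (R(G, c) = 4*4 - 1*(-5/2) = 16 + 5/2 = 37/2)
(-10 + 48/(-42 - 63))*g(R(B(2, -5), -5)) = (-10 + 48/(-42 - 63))*(3/(37/2)) = (-10 + 48/(-105))*(3*(2/37)) = (-10 + 48*(-1/105))*(6/37) = (-10 - 16/35)*(6/37) = -366/35*6/37 = -2196/1295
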